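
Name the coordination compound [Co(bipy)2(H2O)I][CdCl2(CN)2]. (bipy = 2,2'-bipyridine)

aquabis(2,2'-bipyridine)iodocobalt(III) dichlorodicyanocadmate(II)

Cadmium is always +2 in its complexes; the anion's ligand charges sum to -4, so the complex anion is 2−.
A 1:1 salt means the cation carries the equal and opposite charge, 2+.
Cation: ligand charges sum to -1; for the ion to be 2+, Co = +3.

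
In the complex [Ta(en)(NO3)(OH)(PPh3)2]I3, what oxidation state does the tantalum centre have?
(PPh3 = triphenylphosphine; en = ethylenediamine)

3 iodide outside the brackets (-1 each) → the complex ion is 3+.
Ligand charges: 2×PPh3 neutral; 1×OH = -1; 1×NO3 = -1; 1×en neutral; sum -2.
Ta + (-2) = 3+ ⇒ Ta is +5.

+5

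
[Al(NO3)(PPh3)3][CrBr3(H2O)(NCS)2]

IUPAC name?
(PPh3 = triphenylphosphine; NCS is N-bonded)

nitratotris(triphenylphosphine)aluminium(III) aquatribromodiisothiocyanatochromate(III)

Both ions are complex: the cation is named first with the plain metal name, the anion second with the -ate form; each ion's ligands are alphabetised independently.
Aluminium is always +3 in its complexes; the cation's ligand charges sum to -1, so the complex cation is 2+.
A 1:1 salt means the anion carries the equal and opposite charge, 2−.
Anion: ligand charges sum to -5; for the ion to be 2−, Cr = +3.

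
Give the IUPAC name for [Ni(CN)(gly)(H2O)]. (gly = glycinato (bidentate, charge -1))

There is no counter-ion, so the complex is neutral overall.
Ligand charges: 1×cyano (-1 each), 1×aqua (neutral), 1×glycinato (-1 each); total -2. So Ni + (-2) = 0, giving Ni = +2.
Ligands are named alphabetically: aqua before cyano before glycinato.

aquacyano(glycinato)nickel(II)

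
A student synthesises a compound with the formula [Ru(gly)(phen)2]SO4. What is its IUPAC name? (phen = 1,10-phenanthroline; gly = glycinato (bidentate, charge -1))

The 1 sulfate counter-ion carries a total charge of -2, so each complex ion is 2+.
Ligand charges: 2×1,10-phenanthroline (neutral), 1×glycinato (-1 each); total -1. So Ru + (-1) = 2+, giving Ru = +3.
Ligands are named alphabetically: glycinato before phenanthroline.

(glycinato)bis(1,10-phenanthroline)ruthenium(III) sulfate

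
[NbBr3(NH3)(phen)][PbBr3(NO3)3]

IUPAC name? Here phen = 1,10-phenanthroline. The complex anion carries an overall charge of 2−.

The complex anion is given as 2−; its ligand charges sum to -6, so Pb = +4.
A 1:1 salt means the cation carries the equal and opposite charge, 2+.
Cation: ligand charges sum to -3; for the ion to be 2+, Nb = +5.

amminetribromo(1,10-phenanthroline)niobium(V) tribromotrinitratoplumbate(IV)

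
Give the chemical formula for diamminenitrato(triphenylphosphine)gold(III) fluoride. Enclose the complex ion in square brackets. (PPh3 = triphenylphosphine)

Ligands: 1 triphenylphosphine (PPh3, neutral), 1 nitrato (NO3, -1), 2 ammine (NH3, neutral). Ligand charge sum = -1.
Charge balance with fluoride (-1) requires 1 complex ion per 2 fluoride.

[Au(NH3)2(NO3)(PPh3)]F2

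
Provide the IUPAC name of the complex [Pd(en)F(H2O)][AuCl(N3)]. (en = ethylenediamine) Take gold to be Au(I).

aqua(ethylenediamine)fluoropalladium(II) azidochloroaurate(I)

Au is given as +1; the anion's ligand charges sum to -2, so the complex anion is 1−.
A 1:1 salt means the cation carries the equal and opposite charge, 1+.
Cation: ligand charges sum to -1; for the ion to be 1+, Pd = +2.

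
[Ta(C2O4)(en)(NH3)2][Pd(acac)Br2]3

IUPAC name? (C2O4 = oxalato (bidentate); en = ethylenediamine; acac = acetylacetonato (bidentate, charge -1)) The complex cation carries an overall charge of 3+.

Both ions are complex: the cation is named first with the plain metal name, the anion second with the -ate form; each ion's ligands are alphabetised independently.
The complex cation is given as 3+; its ligand charges sum to -2, so Ta = +5.
With 3 anions per cation, each anion must be 3/3 = 1−.
Anion: ligand charges sum to -3; for the ion to be 1−, Pd = +2.

diammine(ethylenediamine)oxalatotantalum(V) (acetylacetonato)dibromopalladate(II)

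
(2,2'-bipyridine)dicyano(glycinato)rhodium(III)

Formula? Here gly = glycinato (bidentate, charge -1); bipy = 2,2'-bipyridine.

[Rh(bipy)(CN)2(gly)]

Ligands: 1 glycinato (gly, -1), 2 cyano (CN, -1), 1 2,2'-bipyridine (bipy, neutral). Ligand charge sum = -3.
With Rh in oxidation state +3, the complex ion is [Rh...].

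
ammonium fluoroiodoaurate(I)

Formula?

NH4[AuFI]

Ligands: 1 iodo (I, -1), 1 fluoro (F, -1). Ligand charge sum = -2.
With Au in oxidation state +1, the complex ion is [Au...]^1−.
Charge balance with ammonium (+1) requires 1 complex ion per 1 ammonium.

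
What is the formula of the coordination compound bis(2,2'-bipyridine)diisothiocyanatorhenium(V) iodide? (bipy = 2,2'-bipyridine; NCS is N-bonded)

[Re(bipy)2(NCS)2]I3

Ligands: 2 2,2'-bipyridine (bipy, neutral), 2 isothiocyanato (NCS, -1). Ligand charge sum = -2.
With Re in oxidation state +5, the complex ion is [Re...]^3+.
Charge balance with iodide (-1) requires 1 complex ion per 3 iodide.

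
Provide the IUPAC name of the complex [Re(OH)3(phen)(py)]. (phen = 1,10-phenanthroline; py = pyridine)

trihydroxo(1,10-phenanthroline)(pyridine)rhenium(III)

There is no counter-ion, so the complex is neutral overall.
Ligand charges: 3×hydroxo (-1 each), 1×1,10-phenanthroline (neutral), 1×pyridine (neutral); total -3. So Re + (-3) = 0, giving Re = +3.
Ligands are named alphabetically: hydroxo before phenanthroline before pyridine.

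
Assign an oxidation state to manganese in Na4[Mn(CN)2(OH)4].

4 sodium outside the brackets (+1 each) → the complex ion is 4−.
Ligand charges: 4×OH = -4; 2×CN = -2; sum -6.
Mn + (-6) = 4− ⇒ Mn is +2.

+2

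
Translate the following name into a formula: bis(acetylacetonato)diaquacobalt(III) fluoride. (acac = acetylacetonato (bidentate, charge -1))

Ligands: 2 aqua (H2O, neutral), 2 acetylacetonato (acac, -1). Ligand charge sum = -2.
With Co in oxidation state +3, the complex ion is [Co...]^1+.
Charge balance with fluoride (-1) requires 1 complex ion per 1 fluoride.

[Co(acac)2(H2O)2]F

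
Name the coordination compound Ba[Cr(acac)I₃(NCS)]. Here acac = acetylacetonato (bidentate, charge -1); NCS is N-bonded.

The 1 barium counter-ion carries a total charge of +2, so each complex ion is 2−.
Ligand charges: 1×acetylacetonato (-1 each), 1×isothiocyanato (-1 each), 3×iodo (-1 each); total -5. So Cr + (-5) = 2−, giving Cr = +3.
Ligands are named alphabetically: acetylacetonato before iodo before isothiocyanato.
The complex ion is anionic, so chromium takes the -ate form chromate(III).

barium (acetylacetonato)triiodoisothiocyanatochromate(III)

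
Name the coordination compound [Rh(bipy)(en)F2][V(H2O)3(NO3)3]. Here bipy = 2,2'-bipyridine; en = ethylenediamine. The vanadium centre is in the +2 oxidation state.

Both ions are complex: the cation is named first with the plain metal name, the anion second with the -ate form; each ion's ligands are alphabetised independently.
V is given as +2; the anion's ligand charges sum to -3, so the complex anion is 1−.
A 1:1 salt means the cation carries the equal and opposite charge, 1+.
Cation: ligand charges sum to -2; for the ion to be 1+, Rh = +3.

(2,2'-bipyridine)(ethylenediamine)difluororhodium(III) triaquatrinitratovanadate(II)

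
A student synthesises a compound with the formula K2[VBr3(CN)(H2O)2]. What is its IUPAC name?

The 2 potassium counter-ions carry a total charge of +2, so each complex ion is 2−.
Ligand charges: 2×aqua (neutral), 1×cyano (-1 each), 3×bromo (-1 each); total -4. So V + (-4) = 2−, giving V = +2.
The complex ion is anionic, so vanadium takes the -ate form vanadate(II).

potassium diaquatribromocyanovanadate(II)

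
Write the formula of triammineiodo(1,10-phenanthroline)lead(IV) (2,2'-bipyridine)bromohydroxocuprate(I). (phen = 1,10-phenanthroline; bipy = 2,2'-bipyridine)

Cation [Pb…]: ligand charges -1, Pb(IV) ⇒ ion charge 3+.
Anion [Cu…]: ligand charges -2, Cu(I) ⇒ ion charge 1−.
One 3+ cation requires 3 of the 1− anion.

[PbI(NH3)3(phen)][Cu(bipy)Br(OH)]3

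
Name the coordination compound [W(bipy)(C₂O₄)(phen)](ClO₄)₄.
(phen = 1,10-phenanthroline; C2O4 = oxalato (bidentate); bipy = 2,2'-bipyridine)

(2,2'-bipyridine)oxalato(1,10-phenanthroline)tungsten(VI) perchlorate

The 4 perchlorate counter-ions carry a total charge of -4, so each complex ion is 4+.
Ligand charges: 1×1,10-phenanthroline (neutral), 1×oxalato (-2 each), 1×2,2'-bipyridine (neutral); total -2. So W + (-2) = 4+, giving W = +6.
Ligands are named alphabetically: bipyridine before oxalato before phenanthroline.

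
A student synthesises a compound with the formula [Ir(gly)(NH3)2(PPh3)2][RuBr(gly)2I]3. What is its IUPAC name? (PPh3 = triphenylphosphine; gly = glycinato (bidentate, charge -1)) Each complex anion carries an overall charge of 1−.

Both ions are complex: the cation is named first with the plain metal name, the anion second with the -ate form; each ion's ligands are alphabetised independently.
The complex anion is given as 1−; its ligand charges sum to -4, so Ru = +3.
With 3 anions per cation, the cation must be 3×1 = 3+.
Cation: ligand charges sum to -1; for the ion to be 3+, Ir = +4.

diammine(glycinato)bis(triphenylphosphine)iridium(IV) bromobis(glycinato)iodoruthenate(III)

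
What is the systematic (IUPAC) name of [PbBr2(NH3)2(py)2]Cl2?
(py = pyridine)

diamminedibromobis(pyridine)lead(IV) chloride

The 2 chloride counter-ions carry a total charge of -2, so each complex ion is 2+.
Ligand charges: 2×pyridine (neutral), 2×ammine (neutral), 2×bromo (-1 each); total -2. So Pb + (-2) = 2+, giving Pb = +4.
Ligands are named alphabetically: ammine before bromo before pyridine.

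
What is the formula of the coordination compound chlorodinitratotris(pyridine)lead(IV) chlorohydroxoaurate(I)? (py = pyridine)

[PbCl(NO3)2(py)3][AuCl(OH)]

Cation [Pb…]: ligand charges -3, Pb(IV) ⇒ ion charge 1+.
Anion [Au…]: ligand charges -2, Au(I) ⇒ ion charge 1−.
One 1+ cation balances one 1− anion.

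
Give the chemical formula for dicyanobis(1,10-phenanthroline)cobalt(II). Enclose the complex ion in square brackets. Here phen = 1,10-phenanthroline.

[Co(CN)2(phen)2]

Ligands: 2 cyano (CN, -1), 2 1,10-phenanthroline (phen, neutral). Ligand charge sum = -2.
With Co in oxidation state +2, the complex ion is [Co...].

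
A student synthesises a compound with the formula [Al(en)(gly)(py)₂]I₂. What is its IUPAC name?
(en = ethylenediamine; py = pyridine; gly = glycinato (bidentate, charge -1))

(ethylenediamine)(glycinato)bis(pyridine)aluminium(III) iodide

The 2 iodide counter-ions carry a total charge of -2, so each complex ion is 2+.
Ligand charges: 1×ethylenediamine (neutral), 2×pyridine (neutral), 1×glycinato (-1 each); total -1. So Al + (-1) = 2+, giving Al = +3.
Ligands are named alphabetically: ethylenediamine before glycinato before pyridine.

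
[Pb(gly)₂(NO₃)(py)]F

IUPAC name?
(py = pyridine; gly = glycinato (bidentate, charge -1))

The 1 fluoride counter-ion carries a total charge of -1, so each complex ion is 1+.
Ligand charges: 1×nitrato (-1 each), 1×pyridine (neutral), 2×glycinato (-1 each); total -3. So Pb + (-3) = 1+, giving Pb = +4.
Ligands are named alphabetically: glycinato before nitrato before pyridine.

bis(glycinato)nitrato(pyridine)lead(IV) fluoride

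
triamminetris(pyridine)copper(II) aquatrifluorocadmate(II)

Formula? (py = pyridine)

[Cu(NH3)3(py)3][CdF3(H2O)]2

Cation [Cu…]: ligand charges 0, Cu(II) ⇒ ion charge 2+.
Anion [Cd…]: ligand charges -3, Cd(II) ⇒ ion charge 1−.
One 2+ cation requires 2 of the 1− anion.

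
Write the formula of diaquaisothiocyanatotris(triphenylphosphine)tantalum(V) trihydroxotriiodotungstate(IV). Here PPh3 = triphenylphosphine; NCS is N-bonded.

[Ta(H2O)2(NCS)(PPh3)3][WI3(OH)3]2

Cation [Ta…]: ligand charges -1, Ta(V) ⇒ ion charge 4+.
Anion [W…]: ligand charges -6, W(IV) ⇒ ion charge 2−.
One 4+ cation requires 2 of the 2− anion.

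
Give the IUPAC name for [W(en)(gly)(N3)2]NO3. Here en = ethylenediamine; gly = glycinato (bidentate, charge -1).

The 1 nitrate counter-ion carries a total charge of -1, so each complex ion is 1+.
Ligand charges: 2×azido (-1 each), 1×ethylenediamine (neutral), 1×glycinato (-1 each); total -3. So W + (-3) = 1+, giving W = +4.
Ligands are named alphabetically: azido before ethylenediamine before glycinato.

diazido(ethylenediamine)(glycinato)tungsten(IV) nitrate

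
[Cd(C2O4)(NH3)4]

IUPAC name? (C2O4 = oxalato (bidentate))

There is no counter-ion, so the complex is neutral overall.
Ligand charges: 1×oxalato (-2 each), 4×ammine (neutral); total -2. So Cd + (-2) = 0, giving Cd = +2.
Ligands are named alphabetically: ammine before oxalato.

tetraammineoxalatocadmium(II)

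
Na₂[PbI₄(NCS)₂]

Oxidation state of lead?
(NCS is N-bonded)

+4

2 sodium outside the brackets (+1 each) → the complex ion is 2−.
Ligand charges: 4×I = -4; 2×NCS = -2; sum -6.
Pb + (-6) = 2− ⇒ Pb is +4.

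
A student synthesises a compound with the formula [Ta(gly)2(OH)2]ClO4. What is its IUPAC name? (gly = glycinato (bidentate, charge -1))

bis(glycinato)dihydroxotantalum(V) perchlorate

The 1 perchlorate counter-ion carries a total charge of -1, so each complex ion is 1+.
Ligand charges: 2×glycinato (-1 each), 2×hydroxo (-1 each); total -4. So Ta + (-4) = 1+, giving Ta = +5.
Ligands are named alphabetically: glycinato before hydroxo.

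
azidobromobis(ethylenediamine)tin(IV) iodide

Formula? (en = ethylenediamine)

Ligands: 1 azido (N3, -1), 1 bromo (Br, -1), 2 ethylenediamine (en, neutral). Ligand charge sum = -2.
Charge balance with iodide (-1) requires 1 complex ion per 2 iodide.

[SnBr(en)2(N3)]I2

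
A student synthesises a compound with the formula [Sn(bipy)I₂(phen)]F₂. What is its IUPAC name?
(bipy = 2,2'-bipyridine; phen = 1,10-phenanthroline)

(2,2'-bipyridine)diiodo(1,10-phenanthroline)tin(IV) fluoride

The 2 fluoride counter-ions carry a total charge of -2, so each complex ion is 2+.
Ligand charges: 1×2,2'-bipyridine (neutral), 2×iodo (-1 each), 1×1,10-phenanthroline (neutral); total -2. So Sn + (-2) = 2+, giving Sn = +4.
Ligands are named alphabetically: bipyridine before iodo before phenanthroline.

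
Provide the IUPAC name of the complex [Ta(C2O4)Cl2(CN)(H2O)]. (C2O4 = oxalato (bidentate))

aquadichlorocyanooxalatotantalum(V)

There is no counter-ion, so the complex is neutral overall.
Ligand charges: 2×chloro (-1 each), 1×aqua (neutral), 1×cyano (-1 each), 1×oxalato (-2 each); total -5. So Ta + (-5) = 0, giving Ta = +5.
Ligands are named alphabetically: aqua before chloro before cyano before oxalato.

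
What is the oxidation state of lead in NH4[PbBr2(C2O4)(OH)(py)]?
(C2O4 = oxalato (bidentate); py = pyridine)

1 ammonium outside the brackets (+1 each) → the complex ion is 1−.
Ligand charges: 2×Br = -2; 1×C2O4 = -2; 1×OH = -1; 1×py neutral; sum -5.
Pb + (-5) = 1− ⇒ Pb is +4.

+4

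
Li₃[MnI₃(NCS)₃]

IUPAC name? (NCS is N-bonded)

The 3 lithium counter-ions carry a total charge of +3, so each complex ion is 3−.
Ligand charges: 3×isothiocyanato (-1 each), 3×iodo (-1 each); total -6. So Mn + (-6) = 3−, giving Mn = +3.
The complex ion is anionic, so manganese takes the -ate form manganate(III).

lithium triiodotriisothiocyanatomanganate(III)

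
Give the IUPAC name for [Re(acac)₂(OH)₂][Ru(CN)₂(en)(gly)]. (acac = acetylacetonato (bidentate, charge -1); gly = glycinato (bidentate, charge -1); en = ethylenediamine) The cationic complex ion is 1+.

bis(acetylacetonato)dihydroxorhenium(V) dicyano(ethylenediamine)(glycinato)ruthenate(II)

Both ions are complex: the cation is named first with the plain metal name, the anion second with the -ate form; each ion's ligands are alphabetised independently.
The complex cation is given as 1+; its ligand charges sum to -4, so Re = +5.
A 1:1 salt means the anion carries the equal and opposite charge, 1−.
Anion: ligand charges sum to -3; for the ion to be 1−, Ru = +2.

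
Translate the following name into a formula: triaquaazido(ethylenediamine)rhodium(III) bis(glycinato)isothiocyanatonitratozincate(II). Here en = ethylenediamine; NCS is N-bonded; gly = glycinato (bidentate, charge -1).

[Rh(en)(H2O)3(N3)][Zn(gly)2(NCS)(NO3)]

Cation [Rh…]: ligand charges -1, Rh(III) ⇒ ion charge 2+.
Anion [Zn…]: ligand charges -4, Zn(II) ⇒ ion charge 2−.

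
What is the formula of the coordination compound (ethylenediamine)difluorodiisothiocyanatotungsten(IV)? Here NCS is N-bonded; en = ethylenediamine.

Ligands: 2 fluoro (F, -1), 2 isothiocyanato (NCS, -1), 1 ethylenediamine (en, neutral). Ligand charge sum = -4.
With W in oxidation state +4, the complex ion is [W...].

[W(en)F2(NCS)2]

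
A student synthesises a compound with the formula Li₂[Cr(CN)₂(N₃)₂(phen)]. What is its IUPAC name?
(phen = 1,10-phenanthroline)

lithium diazidodicyano(1,10-phenanthroline)chromate(II)

The 2 lithium counter-ions carry a total charge of +2, so each complex ion is 2−.
Ligand charges: 2×azido (-1 each), 1×1,10-phenanthroline (neutral), 2×cyano (-1 each); total -4. So Cr + (-4) = 2−, giving Cr = +2.
The complex ion is anionic, so chromium takes the -ate form chromate(II).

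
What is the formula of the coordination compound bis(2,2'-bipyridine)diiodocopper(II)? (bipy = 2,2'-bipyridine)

Ligands: 2 iodo (I, -1), 2 2,2'-bipyridine (bipy, neutral). Ligand charge sum = -2.
With Cu in oxidation state +2, the complex ion is [Cu...].

[Cu(bipy)2I2]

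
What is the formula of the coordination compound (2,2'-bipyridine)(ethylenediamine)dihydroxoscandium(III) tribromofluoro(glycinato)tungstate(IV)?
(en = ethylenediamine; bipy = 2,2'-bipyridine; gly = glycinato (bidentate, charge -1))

Cation [Sc…]: ligand charges -2, Sc(III) ⇒ ion charge 1+.
Anion [W…]: ligand charges -5, W(IV) ⇒ ion charge 1−.

[Sc(bipy)(en)(OH)2][WBr3F(gly)]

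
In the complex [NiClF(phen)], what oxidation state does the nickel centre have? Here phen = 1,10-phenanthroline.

No counter-ion: the bracketed complex is neutral.
Ligand charges: 1×phen neutral; 1×Cl = -1; 1×F = -1; sum -2.
Ni + (-2) = 0 ⇒ Ni is +2.

+2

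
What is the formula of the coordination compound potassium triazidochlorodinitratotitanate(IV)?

Ligands: 2 nitrato (NO3, -1), 3 azido (N3, -1), 1 chloro (Cl, -1). Ligand charge sum = -6.
Charge balance with potassium (+1) requires 1 complex ion per 2 potassium.

K2[TiCl(N3)3(NO3)2]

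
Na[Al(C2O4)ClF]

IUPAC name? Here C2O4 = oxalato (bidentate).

The 1 sodium counter-ion carries a total charge of +1, so each complex ion is 1−.
Ligand charges: 1×oxalato (-2 each), 1×chloro (-1 each), 1×fluoro (-1 each); total -4. So Al + (-4) = 1−, giving Al = +3.
Ligands are named alphabetically: chloro before fluoro before oxalato.
The complex ion is anionic, so aluminium takes the -ate form aluminate(III).

sodium chlorofluorooxalatoaluminate(III)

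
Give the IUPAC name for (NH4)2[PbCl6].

The 2 ammonium counter-ions carry a total charge of +2, so each complex ion is 2−.
Ligand charges: 6×chloro (-1 each); total -6. So Pb + (-6) = 2−, giving Pb = +4.
The complex ion is anionic, so lead takes the -ate form plumbate(IV).

ammonium hexachloroplumbate(IV)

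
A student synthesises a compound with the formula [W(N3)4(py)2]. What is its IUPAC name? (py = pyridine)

There is no counter-ion, so the complex is neutral overall.
Ligand charges: 4×azido (-1 each), 2×pyridine (neutral); total -4. So W + (-4) = 0, giving W = +4.
Ligands are named alphabetically: azido before pyridine.

tetraazidobis(pyridine)tungsten(IV)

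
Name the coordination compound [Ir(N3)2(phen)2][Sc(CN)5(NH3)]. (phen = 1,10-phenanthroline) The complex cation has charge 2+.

diazidobis(1,10-phenanthroline)iridium(IV) amminepentacyanoscandate(III)

The complex cation is given as 2+; its ligand charges sum to -2, so Ir = +4.
A 1:1 salt means the anion carries the equal and opposite charge, 2−.
Anion: ligand charges sum to -5; for the ion to be 2−, Sc = +3.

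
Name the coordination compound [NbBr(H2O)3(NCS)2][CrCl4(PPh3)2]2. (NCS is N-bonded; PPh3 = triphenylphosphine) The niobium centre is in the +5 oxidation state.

triaquabromodiisothiocyanatoniobium(V) tetrachlorobis(triphenylphosphine)chromate(III)

Nb is given as +5; the cation's ligand charges sum to -3, so the complex cation is 2+.
With 2 anions per cation, each anion must be 2/2 = 1−.
Anion: ligand charges sum to -4; for the ion to be 1−, Cr = +3.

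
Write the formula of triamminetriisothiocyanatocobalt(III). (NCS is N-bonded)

Ligands: 3 isothiocyanato (NCS, -1), 3 ammine (NH3, neutral). Ligand charge sum = -3.
With Co in oxidation state +3, the complex ion is [Co...].

[Co(NCS)3(NH3)3]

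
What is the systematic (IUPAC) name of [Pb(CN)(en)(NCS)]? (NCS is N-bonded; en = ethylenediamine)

There is no counter-ion, so the complex is neutral overall.
Ligand charges: 1×isothiocyanato (-1 each), 1×ethylenediamine (neutral), 1×cyano (-1 each); total -2. So Pb + (-2) = 0, giving Pb = +2.
Ligands are named alphabetically: cyano before ethylenediamine before isothiocyanato.

cyano(ethylenediamine)isothiocyanatolead(II)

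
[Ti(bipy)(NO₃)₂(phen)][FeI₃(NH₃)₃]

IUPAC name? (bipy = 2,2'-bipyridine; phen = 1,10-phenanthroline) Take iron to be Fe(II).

Fe is given as +2; the anion's ligand charges sum to -3, so the complex anion is 1−.
A 1:1 salt means the cation carries the equal and opposite charge, 1+.
Cation: ligand charges sum to -2; for the ion to be 1+, Ti = +3.

(2,2'-bipyridine)dinitrato(1,10-phenanthroline)titanium(III) triamminetriiodoferrate(II)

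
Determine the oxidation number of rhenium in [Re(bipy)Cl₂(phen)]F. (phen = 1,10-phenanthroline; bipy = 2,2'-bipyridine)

+3

1 fluoride outside the brackets (-1 each) → the complex ion is 1+.
Ligand charges: 1×phen neutral; 2×Cl = -2; 1×bipy neutral; sum -2.
Re + (-2) = 1+ ⇒ Re is +3.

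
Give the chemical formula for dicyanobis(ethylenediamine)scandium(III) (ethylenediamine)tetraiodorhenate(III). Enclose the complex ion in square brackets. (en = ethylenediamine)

Cation [Sc…]: ligand charges -2, Sc(III) ⇒ ion charge 1+.
Anion [Re…]: ligand charges -4, Re(III) ⇒ ion charge 1−.

[Sc(CN)2(en)2][Re(en)I4]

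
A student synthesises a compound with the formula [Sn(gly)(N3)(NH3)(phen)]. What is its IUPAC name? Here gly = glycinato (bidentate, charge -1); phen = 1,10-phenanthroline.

There is no counter-ion, so the complex is neutral overall.
Ligand charges: 1×glycinato (-1 each), 1×1,10-phenanthroline (neutral), 1×azido (-1 each), 1×ammine (neutral); total -2. So Sn + (-2) = 0, giving Sn = +2.
Ligands are named alphabetically: ammine before azido before glycinato before phenanthroline.

ammineazido(glycinato)(1,10-phenanthroline)tin(II)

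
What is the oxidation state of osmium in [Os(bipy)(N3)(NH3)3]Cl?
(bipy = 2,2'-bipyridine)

1 chloride outside the brackets (-1 each) → the complex ion is 1+.
Ligand charges: 1×bipy neutral; 3×NH3 neutral; 1×N3 = -1; sum -1.
Os + (-1) = 1+ ⇒ Os is +2.

+2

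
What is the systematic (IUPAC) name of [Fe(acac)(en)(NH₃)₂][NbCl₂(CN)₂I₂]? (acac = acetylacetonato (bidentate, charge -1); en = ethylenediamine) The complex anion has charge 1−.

The complex anion is given as 1−; its ligand charges sum to -6, so Nb = +5.
A 1:1 salt means the cation carries the equal and opposite charge, 1+.
Cation: ligand charges sum to -1; for the ion to be 1+, Fe = +2.

(acetylacetonato)diammine(ethylenediamine)iron(II) dichlorodicyanodiiodoniobate(V)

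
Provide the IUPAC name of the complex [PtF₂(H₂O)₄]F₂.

The 2 fluoride counter-ions carry a total charge of -2, so each complex ion is 2+.
Ligand charges: 4×aqua (neutral), 2×fluoro (-1 each); total -2. So Pt + (-2) = 2+, giving Pt = +4.
Ligands are named alphabetically: aqua before fluoro.

tetraaquadifluoroplatinum(IV) fluoride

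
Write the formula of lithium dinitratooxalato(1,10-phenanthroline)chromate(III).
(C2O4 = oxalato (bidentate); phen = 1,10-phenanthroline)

Ligands: 1 oxalato (C2O4, -2), 2 nitrato (NO3, -1), 1 1,10-phenanthroline (phen, neutral). Ligand charge sum = -4.
With Cr in oxidation state +3, the complex ion is [Cr...]^1−.
Charge balance with lithium (+1) requires 1 complex ion per 1 lithium.

Li[Cr(C2O4)(NO3)2(phen)]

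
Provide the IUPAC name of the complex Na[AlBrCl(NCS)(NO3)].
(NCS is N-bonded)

The 1 sodium counter-ion carries a total charge of +1, so each complex ion is 1−.
Ligand charges: 1×chloro (-1 each), 1×nitrato (-1 each), 1×isothiocyanato (-1 each), 1×bromo (-1 each); total -4. So Al + (-4) = 1−, giving Al = +3.
Ligands are named alphabetically: bromo before chloro before isothiocyanato before nitrato.
The complex ion is anionic, so aluminium takes the -ate form aluminate(III).

sodium bromochloroisothiocyanatonitratoaluminate(III)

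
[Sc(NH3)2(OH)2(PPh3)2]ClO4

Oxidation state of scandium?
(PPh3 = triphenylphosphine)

+3

1 perchlorate outside the brackets (-1 each) → the complex ion is 1+.
Ligand charges: 2×OH = -2; 2×NH3 neutral; 2×PPh3 neutral; sum -2.
Sc + (-2) = 1+ ⇒ Sc is +3.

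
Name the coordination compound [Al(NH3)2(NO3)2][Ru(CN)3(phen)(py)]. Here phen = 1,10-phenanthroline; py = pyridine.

Aluminium is always +3 in its complexes; the cation's ligand charges sum to -2, so the complex cation is 1+.
A 1:1 salt means the anion carries the equal and opposite charge, 1−.
Anion: ligand charges sum to -3; for the ion to be 1−, Ru = +2.

diamminedinitratoaluminium(III) tricyano(1,10-phenanthroline)(pyridine)ruthenate(II)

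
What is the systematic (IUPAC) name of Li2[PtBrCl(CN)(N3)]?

lithium azidobromochlorocyanoplatinate(II)

The 2 lithium counter-ions carry a total charge of +2, so each complex ion is 2−.
Ligand charges: 1×bromo (-1 each), 1×cyano (-1 each), 1×chloro (-1 each), 1×azido (-1 each); total -4. So Pt + (-4) = 2−, giving Pt = +2.
Ligands are named alphabetically: azido before bromo before chloro before cyano.
The complex ion is anionic, so platinum takes the -ate form platinate(II).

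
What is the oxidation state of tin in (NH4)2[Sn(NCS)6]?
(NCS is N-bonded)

+4

2 ammonium outside the brackets (+1 each) → the complex ion is 2−.
Ligand charges: 6×NCS = -6; sum -6.
Sn + (-6) = 2− ⇒ Sn is +4.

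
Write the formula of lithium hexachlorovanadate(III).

Li3[VCl6]

Ligands: 6 chloro (Cl, -1). Ligand charge sum = -6.
With V in oxidation state +3, the complex ion is [V...]^3−.
Charge balance with lithium (+1) requires 1 complex ion per 3 lithium.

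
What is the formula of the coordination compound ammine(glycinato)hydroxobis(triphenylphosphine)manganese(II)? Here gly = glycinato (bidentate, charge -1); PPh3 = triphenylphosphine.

[Mn(gly)(NH3)(OH)(PPh3)2]

Ligands: 1 ammine (NH3, neutral), 1 glycinato (gly, -1), 2 triphenylphosphine (PPh3, neutral), 1 hydroxo (OH, -1). Ligand charge sum = -2.
With Mn in oxidation state +2, the complex ion is [Mn...].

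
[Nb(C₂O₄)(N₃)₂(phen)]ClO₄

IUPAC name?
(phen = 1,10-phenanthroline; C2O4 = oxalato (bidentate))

The 1 perchlorate counter-ion carries a total charge of -1, so each complex ion is 1+.
Ligand charges: 2×azido (-1 each), 1×1,10-phenanthroline (neutral), 1×oxalato (-2 each); total -4. So Nb + (-4) = 1+, giving Nb = +5.
Ligands are named alphabetically: azido before oxalato before phenanthroline.

diazidooxalato(1,10-phenanthroline)niobium(V) perchlorate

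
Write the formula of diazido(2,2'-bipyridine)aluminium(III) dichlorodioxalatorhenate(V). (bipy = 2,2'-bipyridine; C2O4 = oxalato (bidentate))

[Al(bipy)(N3)2][Re(C2O4)2Cl2]

Cation [Al…]: ligand charges -2, Al(III) ⇒ ion charge 1+.
Anion [Re…]: ligand charges -6, Re(V) ⇒ ion charge 1−.
One 1+ cation balances one 1− anion.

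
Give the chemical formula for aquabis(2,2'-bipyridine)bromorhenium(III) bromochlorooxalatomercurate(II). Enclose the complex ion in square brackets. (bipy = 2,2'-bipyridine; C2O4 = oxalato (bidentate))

[Re(bipy)2Br(H2O)][HgBr(C2O4)Cl]

Cation [Re…]: ligand charges -1, Re(III) ⇒ ion charge 2+.
Anion [Hg…]: ligand charges -4, Hg(II) ⇒ ion charge 2−.
One 2+ cation balances one 2− anion.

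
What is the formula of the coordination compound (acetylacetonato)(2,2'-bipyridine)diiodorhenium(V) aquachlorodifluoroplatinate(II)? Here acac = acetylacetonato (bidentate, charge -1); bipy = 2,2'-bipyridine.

[Re(acac)(bipy)I2][PtClF2(H2O)]2

Cation [Re…]: ligand charges -3, Re(V) ⇒ ion charge 2+.
Anion [Pt…]: ligand charges -3, Pt(II) ⇒ ion charge 1−.
One 2+ cation requires 2 of the 1− anion.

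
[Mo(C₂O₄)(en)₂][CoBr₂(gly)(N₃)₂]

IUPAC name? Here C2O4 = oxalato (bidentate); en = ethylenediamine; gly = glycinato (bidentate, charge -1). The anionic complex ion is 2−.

The complex anion is given as 2−; its ligand charges sum to -5, so Co = +3.
A 1:1 salt means the cation carries the equal and opposite charge, 2+.
Cation: ligand charges sum to -2; for the ion to be 2+, Mo = +4.

bis(ethylenediamine)oxalatomolybdenum(IV) diazidodibromo(glycinato)cobaltate(III)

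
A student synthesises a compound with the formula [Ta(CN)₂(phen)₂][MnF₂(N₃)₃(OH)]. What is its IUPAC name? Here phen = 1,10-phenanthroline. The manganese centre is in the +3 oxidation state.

Both ions are complex: the cation is named first with the plain metal name, the anion second with the -ate form; each ion's ligands are alphabetised independently.
Mn is given as +3; the anion's ligand charges sum to -6, so the complex anion is 3−.
A 1:1 salt means the cation carries the equal and opposite charge, 3+.
Cation: ligand charges sum to -2; for the ion to be 3+, Ta = +5.

dicyanobis(1,10-phenanthroline)tantalum(V) triazidodifluorohydroxomanganate(III)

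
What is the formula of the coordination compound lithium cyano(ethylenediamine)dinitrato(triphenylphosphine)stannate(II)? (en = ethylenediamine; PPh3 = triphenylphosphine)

Ligands: 1 ethylenediamine (en, neutral), 1 triphenylphosphine (PPh3, neutral), 1 cyano (CN, -1), 2 nitrato (NO3, -1). Ligand charge sum = -3.
With Sn in oxidation state +2, the complex ion is [Sn...]^1−.
Charge balance with lithium (+1) requires 1 complex ion per 1 lithium.

Li[Sn(CN)(en)(NO3)2(PPh3)]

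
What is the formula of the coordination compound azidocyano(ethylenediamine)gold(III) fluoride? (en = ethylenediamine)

Ligands: 1 ethylenediamine (en, neutral), 1 cyano (CN, -1), 1 azido (N3, -1). Ligand charge sum = -2.
Charge balance with fluoride (-1) requires 1 complex ion per 1 fluoride.

[Au(CN)(en)(N3)]F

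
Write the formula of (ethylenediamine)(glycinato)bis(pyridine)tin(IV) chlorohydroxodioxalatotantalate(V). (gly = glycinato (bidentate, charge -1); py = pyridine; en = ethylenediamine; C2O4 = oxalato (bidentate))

Cation [Sn…]: ligand charges -1, Sn(IV) ⇒ ion charge 3+.
Anion [Ta…]: ligand charges -6, Ta(V) ⇒ ion charge 1−.
One 3+ cation requires 3 of the 1− anion.

[Sn(en)(gly)(py)2][Ta(C2O4)2Cl(OH)]3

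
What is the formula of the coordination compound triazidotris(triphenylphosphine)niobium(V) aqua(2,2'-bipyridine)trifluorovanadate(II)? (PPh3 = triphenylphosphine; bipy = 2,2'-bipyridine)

Cation [Nb…]: ligand charges -3, Nb(V) ⇒ ion charge 2+.
Anion [V…]: ligand charges -3, V(II) ⇒ ion charge 1−.
One 2+ cation requires 2 of the 1− anion.

[Nb(N3)3(PPh3)3][V(bipy)F3(H2O)]2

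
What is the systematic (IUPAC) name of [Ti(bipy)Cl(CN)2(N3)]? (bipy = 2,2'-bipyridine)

azido(2,2'-bipyridine)chlorodicyanotitanium(IV)

There is no counter-ion, so the complex is neutral overall.
Ligand charges: 2×cyano (-1 each), 1×chloro (-1 each), 1×azido (-1 each), 1×2,2'-bipyridine (neutral); total -4. So Ti + (-4) = 0, giving Ti = +4.
Ligands are named alphabetically: azido before bipyridine before chloro before cyano.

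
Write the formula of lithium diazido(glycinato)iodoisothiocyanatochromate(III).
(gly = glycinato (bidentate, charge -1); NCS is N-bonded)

Ligands: 2 azido (N3, -1), 1 glycinato (gly, -1), 1 isothiocyanato (NCS, -1), 1 iodo (I, -1). Ligand charge sum = -5.
Charge balance with lithium (+1) requires 1 complex ion per 2 lithium.

Li2[Cr(gly)I(N3)2(NCS)]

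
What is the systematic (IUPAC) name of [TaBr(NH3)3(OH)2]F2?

The 2 fluoride counter-ions carry a total charge of -2, so each complex ion is 2+.
Ligand charges: 3×ammine (neutral), 1×bromo (-1 each), 2×hydroxo (-1 each); total -3. So Ta + (-3) = 2+, giving Ta = +5.
Ligands are named alphabetically: ammine before bromo before hydroxo.

triamminebromodihydroxotantalum(V) fluoride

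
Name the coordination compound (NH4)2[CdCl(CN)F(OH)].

ammonium chlorocyanofluorohydroxocadmate(II)

The 2 ammonium counter-ions carry a total charge of +2, so each complex ion is 2−.
Ligand charges: 1×fluoro (-1 each), 1×chloro (-1 each), 1×cyano (-1 each), 1×hydroxo (-1 each); total -4. So Cd + (-4) = 2−, giving Cd = +2.
Ligands are named alphabetically: chloro before cyano before fluoro before hydroxo.
The complex ion is anionic, so cadmium takes the -ate form cadmate(II).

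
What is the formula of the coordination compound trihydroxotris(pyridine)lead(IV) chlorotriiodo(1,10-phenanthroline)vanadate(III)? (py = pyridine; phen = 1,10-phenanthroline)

Cation [Pb…]: ligand charges -3, Pb(IV) ⇒ ion charge 1+.
Anion [V…]: ligand charges -4, V(III) ⇒ ion charge 1−.
One 1+ cation balances one 1− anion.

[Pb(OH)3(py)3][VClI3(phen)]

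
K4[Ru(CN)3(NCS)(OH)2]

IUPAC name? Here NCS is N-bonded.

potassium tricyanodihydroxoisothiocyanatoruthenate(II)

The 4 potassium counter-ions carry a total charge of +4, so each complex ion is 4−.
Ligand charges: 1×isothiocyanato (-1 each), 2×hydroxo (-1 each), 3×cyano (-1 each); total -6. So Ru + (-6) = 4−, giving Ru = +2.
Ligands are named alphabetically: cyano before hydroxo before isothiocyanato.
The complex ion is anionic, so ruthenium takes the -ate form ruthenate(II).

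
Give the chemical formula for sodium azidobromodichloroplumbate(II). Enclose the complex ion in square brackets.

Na2[PbBrCl2(N3)]

Ligands: 1 bromo (Br, -1), 2 chloro (Cl, -1), 1 azido (N3, -1). Ligand charge sum = -4.
With Pb in oxidation state +2, the complex ion is [Pb...]^2−.
Charge balance with sodium (+1) requires 1 complex ion per 2 sodium.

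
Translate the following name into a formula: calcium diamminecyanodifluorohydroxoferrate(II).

Ca[Fe(CN)F2(NH3)2(OH)]

Ligands: 1 cyano (CN, -1), 1 hydroxo (OH, -1), 2 ammine (NH3, neutral), 2 fluoro (F, -1). Ligand charge sum = -4.
With Fe in oxidation state +2, the complex ion is [Fe...]^2−.
Charge balance with calcium (+2) requires 1 complex ion per 1 calcium.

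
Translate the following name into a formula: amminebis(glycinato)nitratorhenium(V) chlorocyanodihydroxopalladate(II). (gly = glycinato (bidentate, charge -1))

[Re(gly)2(NH3)(NO3)][PdCl(CN)(OH)2]

Cation [Re…]: ligand charges -3, Re(V) ⇒ ion charge 2+.
Anion [Pd…]: ligand charges -4, Pd(II) ⇒ ion charge 2−.
One 2+ cation balances one 2− anion.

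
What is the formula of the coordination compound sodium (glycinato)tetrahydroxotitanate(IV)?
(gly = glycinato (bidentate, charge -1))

Ligands: 1 glycinato (gly, -1), 4 hydroxo (OH, -1). Ligand charge sum = -5.
With Ti in oxidation state +4, the complex ion is [Ti...]^1−.
Charge balance with sodium (+1) requires 1 complex ion per 1 sodium.

Na[Ti(gly)(OH)4]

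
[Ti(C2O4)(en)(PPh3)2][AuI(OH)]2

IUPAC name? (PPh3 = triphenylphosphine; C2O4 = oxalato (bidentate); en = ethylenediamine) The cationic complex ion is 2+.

(ethylenediamine)oxalatobis(triphenylphosphine)titanium(IV) hydroxoiodoaurate(I)

Both ions are complex: the cation is named first with the plain metal name, the anion second with the -ate form; each ion's ligands are alphabetised independently.
The complex cation is given as 2+; its ligand charges sum to -2, so Ti = +4.
With 2 anions per cation, each anion must be 2/2 = 1−.
Anion: ligand charges sum to -2; for the ion to be 1−, Au = +1.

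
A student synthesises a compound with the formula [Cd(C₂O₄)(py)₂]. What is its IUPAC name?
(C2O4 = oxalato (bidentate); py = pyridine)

There is no counter-ion, so the complex is neutral overall.
Ligand charges: 1×oxalato (-2 each), 2×pyridine (neutral); total -2. So Cd + (-2) = 0, giving Cd = +2.
Ligands are named alphabetically: oxalato before pyridine.

oxalatobis(pyridine)cadmium(II)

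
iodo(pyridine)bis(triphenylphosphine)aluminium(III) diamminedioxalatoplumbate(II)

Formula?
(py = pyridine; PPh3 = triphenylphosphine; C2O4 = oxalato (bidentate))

[AlI(PPh3)2(py)][Pb(C2O4)2(NH3)2]

Cation [Al…]: ligand charges -1, Al(III) ⇒ ion charge 2+.
Anion [Pb…]: ligand charges -4, Pb(II) ⇒ ion charge 2−.
One 2+ cation balances one 2− anion.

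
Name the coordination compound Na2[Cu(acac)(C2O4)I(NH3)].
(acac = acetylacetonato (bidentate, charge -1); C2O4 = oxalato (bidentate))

The 2 sodium counter-ions carry a total charge of +2, so each complex ion is 2−.
Ligand charges: 1×acetylacetonato (-1 each), 1×ammine (neutral), 1×oxalato (-2 each), 1×iodo (-1 each); total -4. So Cu + (-4) = 2−, giving Cu = +2.
The complex ion is anionic, so copper takes the -ate form cuprate(II).

sodium (acetylacetonato)ammineiodooxalatocuprate(II)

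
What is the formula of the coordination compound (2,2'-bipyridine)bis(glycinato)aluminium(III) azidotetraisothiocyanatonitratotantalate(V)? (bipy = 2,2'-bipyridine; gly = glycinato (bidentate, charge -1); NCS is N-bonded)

[Al(bipy)(gly)2][Ta(N3)(NCS)4(NO3)]

Cation [Al…]: ligand charges -2, Al(III) ⇒ ion charge 1+.
Anion [Ta…]: ligand charges -6, Ta(V) ⇒ ion charge 1−.
One 1+ cation balances one 1− anion.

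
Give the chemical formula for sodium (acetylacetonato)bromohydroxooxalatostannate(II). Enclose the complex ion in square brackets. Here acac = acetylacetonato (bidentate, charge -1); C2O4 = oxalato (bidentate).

Ligands: 1 acetylacetonato (acac, -1), 1 oxalato (C2O4, -2), 1 hydroxo (OH, -1), 1 bromo (Br, -1). Ligand charge sum = -5.
With Sn in oxidation state +2, the complex ion is [Sn...]^3−.
Charge balance with sodium (+1) requires 1 complex ion per 3 sodium.

Na3[Sn(acac)Br(C2O4)(OH)]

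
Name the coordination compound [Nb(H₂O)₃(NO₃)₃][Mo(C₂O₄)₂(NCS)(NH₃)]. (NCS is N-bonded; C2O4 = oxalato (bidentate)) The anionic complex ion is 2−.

The complex anion is given as 2−; its ligand charges sum to -5, so Mo = +3.
A 1:1 salt means the cation carries the equal and opposite charge, 2+.
Cation: ligand charges sum to -3; for the ion to be 2+, Nb = +5.

triaquatrinitratoniobium(V) ammineisothiocyanatodioxalatomolybdate(III)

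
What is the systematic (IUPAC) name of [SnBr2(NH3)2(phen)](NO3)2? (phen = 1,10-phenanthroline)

diamminedibromo(1,10-phenanthroline)tin(IV) nitrate

The 2 nitrate counter-ions carry a total charge of -2, so each complex ion is 2+.
Ligand charges: 2×ammine (neutral), 2×bromo (-1 each), 1×1,10-phenanthroline (neutral); total -2. So Sn + (-2) = 2+, giving Sn = +4.
Ligands are named alphabetically: ammine before bromo before phenanthroline.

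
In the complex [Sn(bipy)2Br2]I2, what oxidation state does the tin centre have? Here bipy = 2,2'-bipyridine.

2 iodide outside the brackets (-1 each) → the complex ion is 2+.
Ligand charges: 2×bipy neutral; 2×Br = -2; sum -2.
Sn + (-2) = 2+ ⇒ Sn is +4.

+4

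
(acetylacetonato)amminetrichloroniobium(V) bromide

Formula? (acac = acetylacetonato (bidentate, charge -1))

Ligands: 1 acetylacetonato (acac, -1), 3 chloro (Cl, -1), 1 ammine (NH3, neutral). Ligand charge sum = -4.
Charge balance with bromide (-1) requires 1 complex ion per 1 bromide.

[Nb(acac)Cl3(NH3)]Br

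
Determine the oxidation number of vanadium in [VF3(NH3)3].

No counter-ion: the bracketed complex is neutral.
Ligand charges: 3×NH3 neutral; 3×F = -3; sum -3.
V + (-3) = 0 ⇒ V is +3.

+3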